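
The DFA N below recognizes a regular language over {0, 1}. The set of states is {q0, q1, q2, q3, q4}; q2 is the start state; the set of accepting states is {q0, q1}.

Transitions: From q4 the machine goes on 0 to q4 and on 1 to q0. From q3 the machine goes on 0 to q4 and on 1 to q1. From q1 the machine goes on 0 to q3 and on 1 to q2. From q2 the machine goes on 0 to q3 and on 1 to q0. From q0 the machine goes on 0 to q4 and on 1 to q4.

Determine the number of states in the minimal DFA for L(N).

Every state is reachable, so we keep all 5.
Start with accepting vs non-accepting: {q0,q1} | {q2,q3,q4}.
No further refinement is possible. Final partition (2 blocks): {q0,q1} | {q2,q3,q4}.

2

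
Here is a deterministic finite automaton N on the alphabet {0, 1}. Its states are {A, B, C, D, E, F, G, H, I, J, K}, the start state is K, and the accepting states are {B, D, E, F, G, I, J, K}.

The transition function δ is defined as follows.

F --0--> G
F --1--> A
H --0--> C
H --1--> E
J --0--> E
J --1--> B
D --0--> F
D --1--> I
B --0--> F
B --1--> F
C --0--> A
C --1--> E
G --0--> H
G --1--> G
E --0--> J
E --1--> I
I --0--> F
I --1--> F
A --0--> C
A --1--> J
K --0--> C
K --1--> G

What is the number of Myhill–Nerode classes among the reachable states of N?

5

Reachable states from the start: {A,B,C,E,F,G,H,I,J,K}. Unreachable: {D} — drop them.
Initial partition by acceptance: {B,E,F,G,I,J,K} | {A,C,H}.
On input 0, block {B,E,F,G,I,J,K} splits into {B,E,F,I,J} and {G,K}.
Refine {B,E,F,I,J} on symbol 0: members go to different blocks, giving {B,E,I,J} and {F}.
Split {B,E,I,J} by δ(·,0) → {B,I} and {E,J}.
No further refinement is possible. Final partition (5 blocks): {B,I} | {A,C,H} | {G,K} | {F} | {E,J}.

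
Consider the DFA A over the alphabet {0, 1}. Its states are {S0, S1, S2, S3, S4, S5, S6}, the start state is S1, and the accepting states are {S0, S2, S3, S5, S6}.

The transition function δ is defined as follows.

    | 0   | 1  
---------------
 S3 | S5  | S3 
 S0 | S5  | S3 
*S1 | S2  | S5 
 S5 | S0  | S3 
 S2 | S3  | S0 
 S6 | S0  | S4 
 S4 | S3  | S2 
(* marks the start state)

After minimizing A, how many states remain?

2

Reachable states from the start: {S0,S1,S2,S3,S5}. Unreachable: {S4,S6} — drop them.
Initial partition by acceptance: {S0,S2,S3,S5} | {S1}.
Stable partition: {S0,S2,S3,S5} | {S1} — 2 equivalence classes.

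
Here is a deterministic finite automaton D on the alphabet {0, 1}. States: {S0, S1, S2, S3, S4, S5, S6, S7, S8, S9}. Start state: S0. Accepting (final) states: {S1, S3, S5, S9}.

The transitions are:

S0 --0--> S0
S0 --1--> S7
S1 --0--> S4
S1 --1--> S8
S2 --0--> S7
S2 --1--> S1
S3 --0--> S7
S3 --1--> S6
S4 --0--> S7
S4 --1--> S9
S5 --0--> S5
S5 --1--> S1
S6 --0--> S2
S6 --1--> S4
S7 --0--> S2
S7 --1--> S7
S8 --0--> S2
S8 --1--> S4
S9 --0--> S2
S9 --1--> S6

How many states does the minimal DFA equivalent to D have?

5

States {S3,S5} cannot be reached from the start state, so discard them.
Start with accepting vs non-accepting: {S1,S9} | {S0,S2,S4,S6,S7,S8}.
On input 1, block {S0,S2,S4,S6,S7,S8} splits into {S0,S6,S7,S8} and {S2,S4}.
On input 0, block {S0,S6,S7,S8} splits into {S6,S7,S8} and {S0}.
On input 1, block {S6,S7,S8} splits into {S6,S8} and {S7}.
No further refinement is possible. Final partition (5 blocks): {S1,S9} | {S6,S8} | {S2,S4} | {S0} | {S7}.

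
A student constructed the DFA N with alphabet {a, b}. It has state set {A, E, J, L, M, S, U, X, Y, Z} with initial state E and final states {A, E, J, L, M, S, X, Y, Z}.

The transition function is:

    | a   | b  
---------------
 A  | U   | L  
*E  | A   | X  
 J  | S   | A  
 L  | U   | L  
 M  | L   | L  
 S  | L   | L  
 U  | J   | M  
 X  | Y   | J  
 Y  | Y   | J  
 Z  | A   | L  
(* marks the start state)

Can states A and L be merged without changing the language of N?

First remove the unreachable states {Z}; 9 states remain.
P0 = {A,E,J,L,M,S,X,Y} | {U}.
On input a, block {A,E,J,L,M,S,X,Y} splits into {E,J,M,S,X,Y} and {A,L}.
Split {E,J,M,S,X,Y} by δ(·,a) → {J,X,Y} and {E,M,S}.
Refine {J,X,Y} on symbol a: members go to different blocks, giving {X,Y} and {J}.
Refine {E,M,S} on symbol b: members go to different blocks, giving {M,S} and {E}.
No further refinement is possible. Final partition (6 blocks): {X,Y} | {U} | {A,L} | {M,S} | {J} | {E}.
A and L lie in the same block of the stable partition, so they are equivalent — no string distinguishes them.

Yes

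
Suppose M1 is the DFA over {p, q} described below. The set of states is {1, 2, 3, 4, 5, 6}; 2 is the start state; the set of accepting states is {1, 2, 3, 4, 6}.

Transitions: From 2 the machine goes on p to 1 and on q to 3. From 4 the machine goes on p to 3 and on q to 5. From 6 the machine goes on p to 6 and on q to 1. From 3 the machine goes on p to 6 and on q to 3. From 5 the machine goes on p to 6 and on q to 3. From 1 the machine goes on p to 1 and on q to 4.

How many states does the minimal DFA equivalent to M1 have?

6

Every state is reachable, so we keep all 6.
Start with accepting vs non-accepting: {1,2,3,4,6} | {5}.
Refine {1,2,3,4,6} on symbol q: members go to different blocks, giving {1,2,3,6} and {4}.
Refine {1,2,3,6} on symbol q: members go to different blocks, giving {2,3,6} and {1}.
Refine {2,3,6} on symbol p: members go to different blocks, giving {3,6} and {2}.
Split {3,6} by δ(·,q) → {3} and {6}.
Stable partition: {3} | {5} | {4} | {1} | {2} | {6} — 6 equivalence classes.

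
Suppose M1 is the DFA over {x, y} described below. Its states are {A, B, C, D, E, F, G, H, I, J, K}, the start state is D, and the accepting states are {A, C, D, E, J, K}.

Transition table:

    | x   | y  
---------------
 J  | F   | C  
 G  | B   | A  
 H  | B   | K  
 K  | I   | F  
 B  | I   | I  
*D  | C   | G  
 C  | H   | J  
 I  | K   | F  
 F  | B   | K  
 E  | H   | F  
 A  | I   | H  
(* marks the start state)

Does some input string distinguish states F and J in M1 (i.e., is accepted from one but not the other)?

Yes

Reachable states from the start: {A,B,C,D,F,G,H,I,J,K}. Unreachable: {E} — drop them.
Start with accepting vs non-accepting: {A,C,D,J,K} | {B,F,G,H,I}.
Split {A,C,D,J,K} by δ(·,x) → {A,C,J,K} and {D}.
On input y, block {A,C,J,K} splits into {A,K} and {C,J}.
Split {B,F,G,H,I} by δ(·,x) → {B,F,G,H} and {I}.
On input x, block {B,F,G,H} splits into {F,G,H} and {B}.
The partition is now stable with 6 blocks: {A,K} | {F,G,H} | {D} | {C,J} | {I} | {B}.
F and J end up in different blocks, so they are distinguishable. For instance, the string 'ε' is accepted from only J.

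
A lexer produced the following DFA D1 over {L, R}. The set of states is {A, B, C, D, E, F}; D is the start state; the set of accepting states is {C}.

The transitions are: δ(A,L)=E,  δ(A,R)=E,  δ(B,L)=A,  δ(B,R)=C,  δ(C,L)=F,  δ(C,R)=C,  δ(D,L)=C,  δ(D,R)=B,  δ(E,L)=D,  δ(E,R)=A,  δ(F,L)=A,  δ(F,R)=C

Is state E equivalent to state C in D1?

Every state is reachable, so we keep all 6.
Initial partition by acceptance: {C} | {A,B,D,E,F}.
Refine {A,B,D,E,F} on symbol L: members go to different blocks, giving {A,B,E,F} and {D}.
Split {A,B,E,F} by δ(·,L) → {A,B,F} and {E}.
Split {A,B,F} by δ(·,L) → {B,F} and {A}.
Stable partition: {C} | {B,F} | {D} | {E} | {A} — 5 equivalence classes.
E and C end up in different blocks, so they are distinguishable. For instance, the string 'ε' is accepted from only C.

No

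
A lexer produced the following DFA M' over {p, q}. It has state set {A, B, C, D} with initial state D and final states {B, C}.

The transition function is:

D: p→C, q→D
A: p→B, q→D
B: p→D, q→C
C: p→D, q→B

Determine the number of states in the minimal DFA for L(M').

States {A} cannot be reached from the start state, so discard them.
Start with accepting vs non-accepting: {B,C} | {D}.
No further refinement is possible. Final partition (2 blocks): {B,C} | {D}.

2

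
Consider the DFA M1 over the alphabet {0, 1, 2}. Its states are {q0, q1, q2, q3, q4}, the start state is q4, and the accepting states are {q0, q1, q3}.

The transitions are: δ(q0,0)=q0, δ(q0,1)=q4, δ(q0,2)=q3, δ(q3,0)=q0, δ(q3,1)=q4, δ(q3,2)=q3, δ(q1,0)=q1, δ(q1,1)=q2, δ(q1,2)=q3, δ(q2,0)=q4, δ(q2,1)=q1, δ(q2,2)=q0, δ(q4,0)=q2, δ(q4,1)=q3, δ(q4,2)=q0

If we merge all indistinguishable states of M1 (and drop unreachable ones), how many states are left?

2

Initial partition by acceptance: {q0,q1,q3} | {q2,q4}.
The partition is now stable with 2 blocks: {q0,q1,q3} | {q2,q4}.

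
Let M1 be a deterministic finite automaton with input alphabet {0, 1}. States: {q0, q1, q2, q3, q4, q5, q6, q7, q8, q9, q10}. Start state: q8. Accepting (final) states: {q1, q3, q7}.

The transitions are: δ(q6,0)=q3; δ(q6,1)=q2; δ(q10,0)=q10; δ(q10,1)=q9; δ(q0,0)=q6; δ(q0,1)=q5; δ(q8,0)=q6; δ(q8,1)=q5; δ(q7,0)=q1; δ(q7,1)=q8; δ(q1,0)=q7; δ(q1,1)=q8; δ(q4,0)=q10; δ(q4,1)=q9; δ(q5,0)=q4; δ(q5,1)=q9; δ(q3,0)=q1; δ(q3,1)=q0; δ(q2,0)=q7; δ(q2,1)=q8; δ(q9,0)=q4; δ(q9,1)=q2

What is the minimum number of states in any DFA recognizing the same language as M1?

6

P0 = {q1,q3,q7} | {q0,q2,q4,q5,q6,q8,q9,q10}.
Refine {q0,q2,q4,q5,q6,q8,q9,q10} on symbol 0: members go to different blocks, giving {q0,q4,q5,q8,q9,q10} and {q2,q6}.
On input 0, block {q0,q4,q5,q8,q9,q10} splits into {q4,q5,q9,q10} and {q0,q8}.
Split {q4,q5,q9,q10} by δ(·,1) → {q4,q5,q10} and {q9}.
Split {q2,q6} by δ(·,1) → {q2} and {q6}.
Stable partition: {q1,q3,q7} | {q4,q5,q10} | {q2} | {q0,q8} | {q9} | {q6} — 6 equivalence classes.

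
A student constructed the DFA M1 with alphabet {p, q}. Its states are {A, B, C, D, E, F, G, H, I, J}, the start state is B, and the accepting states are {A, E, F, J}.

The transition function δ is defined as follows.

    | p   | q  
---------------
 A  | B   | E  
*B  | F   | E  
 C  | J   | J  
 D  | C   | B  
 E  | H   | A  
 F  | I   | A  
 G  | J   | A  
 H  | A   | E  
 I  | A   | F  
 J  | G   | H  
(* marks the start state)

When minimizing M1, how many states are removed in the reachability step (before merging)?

No path from B leads to C, D, G, J; the other 6 states are all reachable.

4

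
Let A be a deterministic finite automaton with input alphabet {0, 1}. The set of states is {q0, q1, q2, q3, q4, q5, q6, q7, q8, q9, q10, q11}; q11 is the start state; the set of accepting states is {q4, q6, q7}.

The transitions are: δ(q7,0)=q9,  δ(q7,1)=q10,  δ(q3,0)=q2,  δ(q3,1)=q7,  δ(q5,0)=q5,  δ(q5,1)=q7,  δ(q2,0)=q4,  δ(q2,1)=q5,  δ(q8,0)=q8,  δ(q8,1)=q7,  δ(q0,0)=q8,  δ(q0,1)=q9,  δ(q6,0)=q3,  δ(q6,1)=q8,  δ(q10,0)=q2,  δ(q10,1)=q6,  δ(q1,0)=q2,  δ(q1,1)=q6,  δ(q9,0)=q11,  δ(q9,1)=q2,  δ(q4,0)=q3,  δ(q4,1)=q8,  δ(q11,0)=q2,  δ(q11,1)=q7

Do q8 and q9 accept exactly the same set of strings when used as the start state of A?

No

States {q0,q1} cannot be reached from the start state, so discard them.
Start with accepting vs non-accepting: {q4,q6,q7} | {q2,q3,q5,q8,q9,q10,q11}.
On input 0, block {q2,q3,q5,q8,q9,q10,q11} splits into {q3,q5,q8,q9,q10,q11} and {q2}.
On input 0, block {q3,q5,q8,q9,q10,q11} splits into {q3,q10,q11} and {q5,q8,q9}.
Split {q4,q6,q7} by δ(·,0) → {q4,q6} and {q7}.
Split {q3,q10,q11} by δ(·,1) → {q3,q11} and {q10}.
Refine {q5,q8,q9} on symbol 0: members go to different blocks, giving {q5,q8} and {q9}.
The partition is now stable with 7 blocks: {q4,q6} | {q3,q11} | {q2} | {q5,q8} | {q7} | {q10} | {q9}.
q8 and q9 end up in different blocks, so they are distinguishable. For instance, the string '1' is accepted from only q8.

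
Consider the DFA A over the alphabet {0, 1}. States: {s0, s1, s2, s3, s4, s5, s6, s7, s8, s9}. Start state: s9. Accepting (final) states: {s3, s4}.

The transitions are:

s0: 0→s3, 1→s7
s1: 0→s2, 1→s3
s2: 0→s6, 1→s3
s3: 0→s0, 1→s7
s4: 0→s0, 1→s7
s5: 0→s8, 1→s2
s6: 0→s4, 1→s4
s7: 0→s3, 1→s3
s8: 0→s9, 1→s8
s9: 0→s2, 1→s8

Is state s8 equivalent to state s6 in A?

No

First remove the unreachable states {s1,s5}; 8 states remain.
Start with accepting vs non-accepting: {s3,s4} | {s0,s2,s6,s7,s8,s9}.
Refine {s0,s2,s6,s7,s8,s9} on symbol 0: members go to different blocks, giving {s0,s6,s7} and {s2,s8,s9}.
On input 1, block {s0,s6,s7} splits into {s6,s7} and {s0}.
Refine {s2,s8,s9} on symbol 0: members go to different blocks, giving {s8,s9} and {s2}.
Split {s8,s9} by δ(·,0) → {s8} and {s9}.
Stable partition: {s3,s4} | {s6,s7} | {s8} | {s0} | {s2} | {s9} — 6 equivalence classes.
s8 and s6 end up in different blocks, so they are distinguishable. For instance, the string '0' is accepted from only s6.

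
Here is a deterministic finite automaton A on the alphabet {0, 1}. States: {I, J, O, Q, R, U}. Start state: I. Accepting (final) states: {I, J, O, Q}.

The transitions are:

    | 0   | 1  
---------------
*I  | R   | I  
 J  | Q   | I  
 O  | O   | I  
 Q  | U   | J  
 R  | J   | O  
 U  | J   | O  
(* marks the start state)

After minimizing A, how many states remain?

5

All states are reachable from the start state.
Start with accepting vs non-accepting: {I,J,O,Q} | {R,U}.
Refine {I,J,O,Q} on symbol 0: members go to different blocks, giving {I,Q} and {J,O}.
Refine {I,Q} on symbol 1: members go to different blocks, giving {Q} and {I}.
Split {J,O} by δ(·,0) → {J} and {O}.
The partition is now stable with 5 blocks: {Q} | {R,U} | {J} | {I} | {O}.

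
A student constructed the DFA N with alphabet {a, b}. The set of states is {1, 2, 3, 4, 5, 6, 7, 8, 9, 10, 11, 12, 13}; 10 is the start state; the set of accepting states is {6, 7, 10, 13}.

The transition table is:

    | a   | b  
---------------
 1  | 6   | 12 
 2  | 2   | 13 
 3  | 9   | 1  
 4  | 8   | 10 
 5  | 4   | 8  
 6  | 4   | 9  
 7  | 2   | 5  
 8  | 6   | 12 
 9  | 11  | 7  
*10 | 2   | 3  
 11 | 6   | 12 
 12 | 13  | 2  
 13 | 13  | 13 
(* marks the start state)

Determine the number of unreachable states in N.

0

Exploring from 10, all states are eventually visited, so none are unreachable.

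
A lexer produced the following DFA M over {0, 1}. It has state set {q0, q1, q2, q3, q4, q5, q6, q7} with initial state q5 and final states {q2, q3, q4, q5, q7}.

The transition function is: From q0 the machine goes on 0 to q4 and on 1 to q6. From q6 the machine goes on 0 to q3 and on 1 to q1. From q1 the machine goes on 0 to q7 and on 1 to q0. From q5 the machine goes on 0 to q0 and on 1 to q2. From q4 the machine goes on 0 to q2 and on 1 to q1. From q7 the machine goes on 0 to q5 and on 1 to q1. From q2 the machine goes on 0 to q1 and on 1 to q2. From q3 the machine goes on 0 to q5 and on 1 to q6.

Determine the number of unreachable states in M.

0

Exploring from q5, all states are eventually visited, so none are unreachable.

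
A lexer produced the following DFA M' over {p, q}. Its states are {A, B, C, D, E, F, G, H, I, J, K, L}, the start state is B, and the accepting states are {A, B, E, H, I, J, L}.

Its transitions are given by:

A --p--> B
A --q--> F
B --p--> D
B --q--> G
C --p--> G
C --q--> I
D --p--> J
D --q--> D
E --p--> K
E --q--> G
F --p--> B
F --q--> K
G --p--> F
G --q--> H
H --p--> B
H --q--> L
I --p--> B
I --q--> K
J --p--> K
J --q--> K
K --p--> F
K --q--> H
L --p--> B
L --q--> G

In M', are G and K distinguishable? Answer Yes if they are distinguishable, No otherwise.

No

First remove the unreachable states {A,C,E,I}; 8 states remain.
Initial partition by acceptance: {B,H,J,L} | {D,F,G,K}.
Split {B,H,J,L} by δ(·,p) → {B,J} and {H,L}.
Split {D,F,G,K} by δ(·,p) → {D,F} and {G,K}.
Refine {B,J} on symbol p: members go to different blocks, giving {B} and {J}.
Split {D,F} by δ(·,p) → {D} and {F}.
On input q, block {H,L} splits into {H} and {L}.
Stable partition: {B} | {D} | {H} | {G,K} | {J} | {F} | {L} — 7 equivalence classes.
G and K lie in the same block of the stable partition, so they are equivalent — no string distinguishes them.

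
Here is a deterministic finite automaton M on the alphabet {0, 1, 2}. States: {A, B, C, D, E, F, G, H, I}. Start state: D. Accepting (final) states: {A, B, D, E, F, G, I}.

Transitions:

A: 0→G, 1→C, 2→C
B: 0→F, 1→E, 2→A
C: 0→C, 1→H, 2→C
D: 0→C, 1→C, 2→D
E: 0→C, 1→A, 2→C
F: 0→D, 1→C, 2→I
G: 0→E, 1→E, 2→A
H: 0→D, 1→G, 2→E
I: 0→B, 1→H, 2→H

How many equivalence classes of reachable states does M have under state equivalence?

6

First remove the unreachable states {B,F,I}; 6 states remain.
Start with accepting vs non-accepting: {A,D,E,G} | {C,H}.
Refine {A,D,E,G} on symbol 0: members go to different blocks, giving {A,G} and {D,E}.
Split {A,G} by δ(·,0) → {A} and {G}.
On input 0, block {C,H} splits into {C} and {H}.
On input 1, block {D,E} splits into {D} and {E}.
No further refinement is possible. Final partition (6 blocks): {A} | {C} | {D} | {G} | {H} | {E}.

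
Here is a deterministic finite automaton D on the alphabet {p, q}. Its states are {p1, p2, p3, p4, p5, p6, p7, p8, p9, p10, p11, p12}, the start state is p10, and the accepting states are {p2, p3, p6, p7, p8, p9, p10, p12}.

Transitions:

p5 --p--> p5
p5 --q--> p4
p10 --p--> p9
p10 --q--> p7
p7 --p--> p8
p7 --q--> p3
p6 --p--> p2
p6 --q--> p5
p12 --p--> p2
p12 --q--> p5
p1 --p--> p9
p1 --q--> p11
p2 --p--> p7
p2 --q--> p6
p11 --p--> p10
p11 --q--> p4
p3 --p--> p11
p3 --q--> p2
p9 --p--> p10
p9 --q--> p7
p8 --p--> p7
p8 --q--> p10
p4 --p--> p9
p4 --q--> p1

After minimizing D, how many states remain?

First remove the unreachable states {p12}; 11 states remain.
P0 = {p2,p3,p6,p7,p8,p9,p10} | {p1,p4,p5,p11}.
Refine {p2,p3,p6,p7,p8,p9,p10} on symbol p: members go to different blocks, giving {p2,p6,p7,p8,p9,p10} and {p3}.
On input q, block {p2,p6,p7,p8,p9,p10} splits into {p2,p8,p9,p10} and {p6} and {p7}.
On input p, block {p2,p8,p9,p10} splits into {p2,p8} and {p9,p10}.
Split {p2,p8} by δ(·,q) → {p2} and {p8}.
Split {p1,p4,p5,p11} by δ(·,p) → {p1,p4,p11} and {p5}.
No further refinement is possible. Final partition (8 blocks): {p2} | {p1,p4,p11} | {p3} | {p6} | {p7} | {p9,p10} | {p8} | {p5}.

8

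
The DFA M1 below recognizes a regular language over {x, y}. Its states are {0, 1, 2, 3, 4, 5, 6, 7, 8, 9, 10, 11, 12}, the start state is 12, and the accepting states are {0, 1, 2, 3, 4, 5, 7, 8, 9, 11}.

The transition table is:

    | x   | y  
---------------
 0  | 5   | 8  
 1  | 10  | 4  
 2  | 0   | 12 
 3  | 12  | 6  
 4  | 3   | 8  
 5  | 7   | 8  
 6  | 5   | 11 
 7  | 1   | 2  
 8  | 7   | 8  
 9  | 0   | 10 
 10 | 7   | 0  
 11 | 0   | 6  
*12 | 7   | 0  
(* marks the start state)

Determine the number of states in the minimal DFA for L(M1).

Reachable states from the start: {0,1,2,3,4,5,6,7,8,10,11,12}. Unreachable: {9} — drop them.
P0 = {0,1,2,3,4,5,7,8,11} | {6,10,12}.
On input x, block {0,1,2,3,4,5,7,8,11} splits into {0,2,4,5,7,8,11} and {1,3}.
On input x, block {0,2,4,5,7,8,11} splits into {0,2,5,8,11} and {4,7}.
Refine {0,2,5,8,11} on symbol x: members go to different blocks, giving {0,2,11} and {5,8}.
On input x, block {0,2,11} splits into {2,11} and {0}.
Split {6,10,12} by δ(·,x) → {10,12} and {6}.
On input y, block {2,11} splits into {2} and {11}.
On input y, block {1,3} splits into {1} and {3}.
On input x, block {4,7} splits into {4} and {7}.
The partition is now stable with 10 blocks: {2} | {10,12} | {1} | {4} | {5,8} | {0} | {6} | {11} | {3} | {7}.

10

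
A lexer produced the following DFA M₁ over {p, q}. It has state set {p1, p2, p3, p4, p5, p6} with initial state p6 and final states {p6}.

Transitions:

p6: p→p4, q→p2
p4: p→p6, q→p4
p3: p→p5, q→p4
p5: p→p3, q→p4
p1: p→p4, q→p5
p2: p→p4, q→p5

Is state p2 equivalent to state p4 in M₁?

States {p1} cannot be reached from the start state, so discard them.
Start with accepting vs non-accepting: {p6} | {p2,p3,p4,p5}.
On input p, block {p2,p3,p4,p5} splits into {p2,p3,p5} and {p4}.
On input p, block {p2,p3,p5} splits into {p3,p5} and {p2}.
No further refinement is possible. Final partition (4 blocks): {p6} | {p3,p5} | {p4} | {p2}.
p2 and p4 end up in different blocks, so they are distinguishable. For instance, the string 'p' is accepted from only p4.

No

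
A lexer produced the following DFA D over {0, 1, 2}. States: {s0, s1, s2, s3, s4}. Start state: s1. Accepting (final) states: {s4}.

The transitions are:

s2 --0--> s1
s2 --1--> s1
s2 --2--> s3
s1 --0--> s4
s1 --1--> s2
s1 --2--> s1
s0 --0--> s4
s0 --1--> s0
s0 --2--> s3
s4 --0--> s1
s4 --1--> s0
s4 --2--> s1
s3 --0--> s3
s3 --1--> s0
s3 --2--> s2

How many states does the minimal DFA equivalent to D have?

5

P0 = {s4} | {s0,s1,s2,s3}.
On input 0, block {s0,s1,s2,s3} splits into {s0,s1} and {s2,s3}.
Refine {s0,s1} on symbol 1: members go to different blocks, giving {s0} and {s1}.
On input 0, block {s2,s3} splits into {s2} and {s3}.
The partition is now stable with 5 blocks: {s4} | {s0} | {s2} | {s1} | {s3}.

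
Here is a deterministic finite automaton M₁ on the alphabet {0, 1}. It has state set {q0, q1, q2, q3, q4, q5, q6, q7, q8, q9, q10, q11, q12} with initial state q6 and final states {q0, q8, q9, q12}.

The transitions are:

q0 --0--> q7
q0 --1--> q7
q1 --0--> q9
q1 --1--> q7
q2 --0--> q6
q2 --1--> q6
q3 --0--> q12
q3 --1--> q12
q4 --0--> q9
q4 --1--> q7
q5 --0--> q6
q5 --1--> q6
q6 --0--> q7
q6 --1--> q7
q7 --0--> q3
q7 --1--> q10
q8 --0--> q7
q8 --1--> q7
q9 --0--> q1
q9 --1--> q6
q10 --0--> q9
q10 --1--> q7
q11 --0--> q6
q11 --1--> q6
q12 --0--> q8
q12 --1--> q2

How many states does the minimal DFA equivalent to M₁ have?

8

Reachable states from the start: {q1,q2,q3,q6,q7,q8,q9,q10,q12}. Unreachable: {q0,q4,q5,q11} — drop them.
P0 = {q8,q9,q12} | {q1,q2,q3,q6,q7,q10}.
On input 0, block {q8,q9,q12} splits into {q8,q9} and {q12}.
Split {q1,q2,q3,q6,q7,q10} by δ(·,0) → {q2,q6,q7} and {q1,q10} and {q3}.
Split {q8,q9} by δ(·,0) → {q8} and {q9}.
On input 0, block {q2,q6,q7} splits into {q2,q6} and {q7}.
Refine {q2,q6} on symbol 0: members go to different blocks, giving {q2} and {q6}.
The partition is now stable with 8 blocks: {q8} | {q2} | {q12} | {q1,q10} | {q3} | {q9} | {q7} | {q6}.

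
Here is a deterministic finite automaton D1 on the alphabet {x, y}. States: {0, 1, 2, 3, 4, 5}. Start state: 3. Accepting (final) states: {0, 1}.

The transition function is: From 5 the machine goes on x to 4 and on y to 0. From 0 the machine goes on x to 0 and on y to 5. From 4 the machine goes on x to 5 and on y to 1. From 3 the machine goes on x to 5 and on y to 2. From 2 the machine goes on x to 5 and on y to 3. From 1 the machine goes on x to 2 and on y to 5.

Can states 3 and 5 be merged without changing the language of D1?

Start with accepting vs non-accepting: {0,1} | {2,3,4,5}.
Refine {0,1} on symbol x: members go to different blocks, giving {0} and {1}.
Refine {2,3,4,5} on symbol y: members go to different blocks, giving {2,3} and {4} and {5}.
Stable partition: {0} | {2,3} | {1} | {4} | {5} — 5 equivalence classes.
3 and 5 end up in different blocks, so they are distinguishable. For instance, the string 'y' is accepted from only 5.

No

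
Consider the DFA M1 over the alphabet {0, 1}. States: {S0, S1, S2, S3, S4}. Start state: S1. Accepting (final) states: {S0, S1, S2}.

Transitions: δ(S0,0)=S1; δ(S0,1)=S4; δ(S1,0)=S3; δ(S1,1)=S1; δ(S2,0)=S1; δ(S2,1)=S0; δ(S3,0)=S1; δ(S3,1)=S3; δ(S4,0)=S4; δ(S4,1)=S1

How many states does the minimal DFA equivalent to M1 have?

2

Reachable states from the start: {S1,S3}. Unreachable: {S0,S2,S4} — drop them.
P0 = {S1} | {S3}.
The partition is now stable with 2 blocks: {S1} | {S3}.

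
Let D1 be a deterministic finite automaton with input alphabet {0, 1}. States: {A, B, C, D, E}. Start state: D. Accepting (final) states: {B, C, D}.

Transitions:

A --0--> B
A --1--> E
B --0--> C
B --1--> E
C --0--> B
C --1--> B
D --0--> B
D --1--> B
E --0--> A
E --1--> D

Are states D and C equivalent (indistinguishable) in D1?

Start with accepting vs non-accepting: {B,C,D} | {A,E}.
On input 1, block {B,C,D} splits into {C,D} and {B}.
On input 0, block {A,E} splits into {A} and {E}.
The partition is now stable with 4 blocks: {C,D} | {A} | {B} | {E}.
D and C lie in the same block of the stable partition, so they are equivalent — no string distinguishes them.

Yes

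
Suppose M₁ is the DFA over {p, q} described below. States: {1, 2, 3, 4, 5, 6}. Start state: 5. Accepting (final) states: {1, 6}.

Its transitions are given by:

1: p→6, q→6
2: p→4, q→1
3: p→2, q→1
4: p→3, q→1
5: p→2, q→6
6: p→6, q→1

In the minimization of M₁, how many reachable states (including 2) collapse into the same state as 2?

All states are reachable from the start state.
Initial partition by acceptance: {1,6} | {2,3,4,5}.
No further refinement is possible. Final partition (2 blocks): {1,6} | {2,3,4,5}.
The equivalence class containing 2 is {2,3,4,5}, of size 4.

4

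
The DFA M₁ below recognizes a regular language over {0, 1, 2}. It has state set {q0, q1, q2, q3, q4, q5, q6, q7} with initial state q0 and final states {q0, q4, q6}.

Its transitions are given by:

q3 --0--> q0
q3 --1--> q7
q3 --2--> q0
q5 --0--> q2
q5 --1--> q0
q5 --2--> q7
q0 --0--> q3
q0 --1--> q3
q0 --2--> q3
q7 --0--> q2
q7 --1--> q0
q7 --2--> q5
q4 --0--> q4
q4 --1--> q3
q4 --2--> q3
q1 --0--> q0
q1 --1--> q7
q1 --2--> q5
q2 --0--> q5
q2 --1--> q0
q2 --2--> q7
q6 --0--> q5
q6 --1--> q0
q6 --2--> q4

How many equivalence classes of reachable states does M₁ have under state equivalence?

Reachable states from the start: {q0,q2,q3,q5,q7}. Unreachable: {q1,q4,q6} — drop them.
Start with accepting vs non-accepting: {q0} | {q2,q3,q5,q7}.
Split {q2,q3,q5,q7} by δ(·,0) → {q2,q5,q7} and {q3}.
Stable partition: {q0} | {q2,q5,q7} | {q3} — 3 equivalence classes.

3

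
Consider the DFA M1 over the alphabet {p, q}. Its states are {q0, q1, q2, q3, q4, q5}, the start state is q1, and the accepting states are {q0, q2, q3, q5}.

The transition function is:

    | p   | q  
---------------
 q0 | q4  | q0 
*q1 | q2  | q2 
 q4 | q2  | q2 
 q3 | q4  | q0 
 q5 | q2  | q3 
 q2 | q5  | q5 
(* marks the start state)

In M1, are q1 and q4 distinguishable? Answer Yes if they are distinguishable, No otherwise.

Initial partition by acceptance: {q0,q2,q3,q5} | {q1,q4}.
Refine {q0,q2,q3,q5} on symbol p: members go to different blocks, giving {q0,q3} and {q2,q5}.
Split {q2,q5} by δ(·,q) → {q2} and {q5}.
Stable partition: {q0,q3} | {q1,q4} | {q2} | {q5} — 4 equivalence classes.
q1 and q4 lie in the same block of the stable partition, so they are equivalent — no string distinguishes them.

No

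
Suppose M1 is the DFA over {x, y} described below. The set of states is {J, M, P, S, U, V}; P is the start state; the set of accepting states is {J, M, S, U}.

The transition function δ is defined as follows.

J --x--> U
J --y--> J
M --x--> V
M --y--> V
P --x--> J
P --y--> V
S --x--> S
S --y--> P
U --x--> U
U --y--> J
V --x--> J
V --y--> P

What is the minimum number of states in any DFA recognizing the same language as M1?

2

First remove the unreachable states {M,S}; 4 states remain.
Start with accepting vs non-accepting: {J,U} | {P,V}.
No further refinement is possible. Final partition (2 blocks): {J,U} | {P,V}.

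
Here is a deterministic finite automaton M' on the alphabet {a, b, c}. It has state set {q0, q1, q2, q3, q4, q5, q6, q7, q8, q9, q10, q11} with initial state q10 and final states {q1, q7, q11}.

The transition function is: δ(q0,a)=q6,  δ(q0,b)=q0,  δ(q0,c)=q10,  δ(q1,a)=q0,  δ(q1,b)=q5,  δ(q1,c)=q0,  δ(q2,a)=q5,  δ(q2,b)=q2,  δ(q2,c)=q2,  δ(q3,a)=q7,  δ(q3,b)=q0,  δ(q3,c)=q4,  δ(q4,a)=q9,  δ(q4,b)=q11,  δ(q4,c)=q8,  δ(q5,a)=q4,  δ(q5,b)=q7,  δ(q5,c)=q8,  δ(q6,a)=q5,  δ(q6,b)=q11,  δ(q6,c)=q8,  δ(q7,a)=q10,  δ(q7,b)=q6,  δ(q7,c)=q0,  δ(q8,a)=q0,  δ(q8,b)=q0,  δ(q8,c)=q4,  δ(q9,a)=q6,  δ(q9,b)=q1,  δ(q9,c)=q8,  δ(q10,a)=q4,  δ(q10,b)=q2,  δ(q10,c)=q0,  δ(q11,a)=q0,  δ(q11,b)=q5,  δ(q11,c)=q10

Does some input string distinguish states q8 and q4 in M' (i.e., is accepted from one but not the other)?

Yes

First remove the unreachable states {q3}; 11 states remain.
P0 = {q1,q7,q11} | {q0,q2,q4,q5,q6,q8,q9,q10}.
Refine {q0,q2,q4,q5,q6,q8,q9,q10} on symbol b: members go to different blocks, giving {q0,q2,q8,q10} and {q4,q5,q6,q9}.
Split {q0,q2,q8,q10} by δ(·,a) → {q0,q2,q10} and {q8}.
The partition is now stable with 4 blocks: {q1,q7,q11} | {q0,q2,q10} | {q4,q5,q6,q9} | {q8}.
q8 and q4 end up in different blocks, so they are distinguishable. For instance, the string 'b' is accepted from only q4.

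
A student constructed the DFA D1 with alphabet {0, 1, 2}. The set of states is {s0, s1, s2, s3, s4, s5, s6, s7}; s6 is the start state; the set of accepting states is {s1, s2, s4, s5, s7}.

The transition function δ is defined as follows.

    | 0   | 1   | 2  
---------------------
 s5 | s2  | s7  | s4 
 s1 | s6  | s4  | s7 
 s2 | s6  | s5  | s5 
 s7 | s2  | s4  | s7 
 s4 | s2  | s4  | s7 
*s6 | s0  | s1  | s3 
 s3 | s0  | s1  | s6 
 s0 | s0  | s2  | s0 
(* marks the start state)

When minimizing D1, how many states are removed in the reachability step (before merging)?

0

Every one of the 8 states is reachable from s6.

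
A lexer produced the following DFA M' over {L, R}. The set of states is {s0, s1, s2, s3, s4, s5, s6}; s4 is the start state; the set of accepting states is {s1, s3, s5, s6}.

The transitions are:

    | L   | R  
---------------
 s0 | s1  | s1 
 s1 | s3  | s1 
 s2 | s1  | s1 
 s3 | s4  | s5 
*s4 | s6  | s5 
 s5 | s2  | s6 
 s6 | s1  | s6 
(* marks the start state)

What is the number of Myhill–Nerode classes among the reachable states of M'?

6

Reachable states from the start: {s1,s2,s3,s4,s5,s6}. Unreachable: {s0} — drop them.
Initial partition by acceptance: {s1,s3,s5,s6} | {s2,s4}.
Split {s1,s3,s5,s6} by δ(·,L) → {s1,s6} and {s3,s5}.
On input L, block {s1,s6} splits into {s1} and {s6}.
Split {s2,s4} by δ(·,L) → {s2} and {s4}.
On input L, block {s3,s5} splits into {s3} and {s5}.
The partition is now stable with 6 blocks: {s1} | {s2} | {s3} | {s6} | {s4} | {s5}.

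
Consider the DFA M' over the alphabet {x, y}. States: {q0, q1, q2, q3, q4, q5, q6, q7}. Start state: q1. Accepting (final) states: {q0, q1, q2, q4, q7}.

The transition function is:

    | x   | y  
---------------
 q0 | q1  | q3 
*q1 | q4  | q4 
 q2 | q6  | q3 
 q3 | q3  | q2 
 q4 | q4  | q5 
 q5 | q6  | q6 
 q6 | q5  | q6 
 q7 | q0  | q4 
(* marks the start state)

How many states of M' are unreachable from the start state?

No path from q1 leads to q0, q2, q3, q7; the other 4 states are all reachable.

4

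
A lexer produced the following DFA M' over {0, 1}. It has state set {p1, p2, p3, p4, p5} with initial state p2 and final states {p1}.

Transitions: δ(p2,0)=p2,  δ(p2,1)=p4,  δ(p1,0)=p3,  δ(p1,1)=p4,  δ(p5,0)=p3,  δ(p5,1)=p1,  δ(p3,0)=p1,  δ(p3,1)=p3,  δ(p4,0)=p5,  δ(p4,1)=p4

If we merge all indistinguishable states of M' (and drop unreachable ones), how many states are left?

Initial partition by acceptance: {p1} | {p2,p3,p4,p5}.
On input 0, block {p2,p3,p4,p5} splits into {p2,p4,p5} and {p3}.
Refine {p2,p4,p5} on symbol 0: members go to different blocks, giving {p2,p4} and {p5}.
On input 0, block {p2,p4} splits into {p2} and {p4}.
Stable partition: {p1} | {p2} | {p3} | {p5} | {p4} — 5 equivalence classes.

5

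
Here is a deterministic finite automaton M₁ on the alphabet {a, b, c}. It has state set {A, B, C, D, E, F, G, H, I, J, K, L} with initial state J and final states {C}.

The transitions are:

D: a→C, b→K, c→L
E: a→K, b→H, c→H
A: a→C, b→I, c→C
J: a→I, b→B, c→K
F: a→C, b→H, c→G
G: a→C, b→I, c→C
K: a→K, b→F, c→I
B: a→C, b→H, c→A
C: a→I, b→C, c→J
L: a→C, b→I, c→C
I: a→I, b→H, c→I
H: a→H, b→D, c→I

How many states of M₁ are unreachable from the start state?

1

BFS from J reaches {A, B, C, D, F, G, H, I, J, K, L}; the 1 state(s) E are never visited.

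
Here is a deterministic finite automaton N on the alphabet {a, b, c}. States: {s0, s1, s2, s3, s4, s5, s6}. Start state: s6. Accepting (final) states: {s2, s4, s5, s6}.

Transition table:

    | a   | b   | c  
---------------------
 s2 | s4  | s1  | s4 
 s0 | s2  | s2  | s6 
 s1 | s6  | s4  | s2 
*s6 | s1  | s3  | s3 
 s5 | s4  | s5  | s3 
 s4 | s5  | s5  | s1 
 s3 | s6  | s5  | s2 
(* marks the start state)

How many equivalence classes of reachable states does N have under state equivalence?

4

Reachable states from the start: {s1,s2,s3,s4,s5,s6}. Unreachable: {s0} — drop them.
P0 = {s2,s4,s5,s6} | {s1,s3}.
On input a, block {s2,s4,s5,s6} splits into {s2,s4,s5} and {s6}.
Split {s2,s4,s5} by δ(·,b) → {s4,s5} and {s2}.
The partition is now stable with 4 blocks: {s4,s5} | {s1,s3} | {s6} | {s2}.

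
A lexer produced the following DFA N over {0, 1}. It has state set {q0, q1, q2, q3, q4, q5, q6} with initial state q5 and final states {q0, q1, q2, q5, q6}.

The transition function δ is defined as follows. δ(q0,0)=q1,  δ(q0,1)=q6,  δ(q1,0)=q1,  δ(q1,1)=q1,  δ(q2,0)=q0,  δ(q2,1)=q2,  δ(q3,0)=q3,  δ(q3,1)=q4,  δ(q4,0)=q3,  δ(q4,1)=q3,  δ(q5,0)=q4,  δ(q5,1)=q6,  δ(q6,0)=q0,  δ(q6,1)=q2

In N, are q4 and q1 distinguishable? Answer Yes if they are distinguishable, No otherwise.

Every state is reachable, so we keep all 7.
P0 = {q0,q1,q2,q5,q6} | {q3,q4}.
On input 0, block {q0,q1,q2,q5,q6} splits into {q0,q1,q2,q6} and {q5}.
The partition is now stable with 3 blocks: {q0,q1,q2,q6} | {q3,q4} | {q5}.
q4 and q1 end up in different blocks, so they are distinguishable. For instance, the string 'ε' is accepted from only q1.

Yes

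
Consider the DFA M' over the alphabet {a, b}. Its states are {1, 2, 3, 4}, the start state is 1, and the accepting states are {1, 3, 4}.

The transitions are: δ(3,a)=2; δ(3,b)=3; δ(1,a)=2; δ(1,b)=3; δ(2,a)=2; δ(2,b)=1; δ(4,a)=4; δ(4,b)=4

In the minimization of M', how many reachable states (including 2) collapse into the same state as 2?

States {4} cannot be reached from the start state, so discard them.
Initial partition by acceptance: {1,3} | {2}.
No further refinement is possible. Final partition (2 blocks): {1,3} | {2}.
State 2 belongs to the block {2}, which has 1 states.

1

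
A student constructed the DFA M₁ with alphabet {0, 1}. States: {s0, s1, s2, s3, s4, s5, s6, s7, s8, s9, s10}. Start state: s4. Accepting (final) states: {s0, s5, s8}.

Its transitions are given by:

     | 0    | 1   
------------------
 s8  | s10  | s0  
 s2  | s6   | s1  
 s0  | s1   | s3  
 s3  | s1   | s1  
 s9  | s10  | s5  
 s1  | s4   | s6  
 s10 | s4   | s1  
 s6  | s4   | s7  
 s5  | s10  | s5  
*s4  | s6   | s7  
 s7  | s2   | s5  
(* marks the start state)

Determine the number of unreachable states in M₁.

4

BFS from s4 reaches {s1, s2, s4, s5, s6, s7, s10}; the 4 state(s) s0, s3, s8, s9 are never visited.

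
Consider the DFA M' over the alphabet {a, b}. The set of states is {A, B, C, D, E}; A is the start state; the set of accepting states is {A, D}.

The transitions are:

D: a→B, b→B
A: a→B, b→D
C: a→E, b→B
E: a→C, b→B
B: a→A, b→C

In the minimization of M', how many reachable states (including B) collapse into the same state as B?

Initial partition by acceptance: {A,D} | {B,C,E}.
On input b, block {A,D} splits into {A} and {D}.
Refine {B,C,E} on symbol a: members go to different blocks, giving {C,E} and {B}.
No further refinement is possible. Final partition (4 blocks): {A} | {C,E} | {D} | {B}.
State B belongs to the block {B}, which has 1 states.

1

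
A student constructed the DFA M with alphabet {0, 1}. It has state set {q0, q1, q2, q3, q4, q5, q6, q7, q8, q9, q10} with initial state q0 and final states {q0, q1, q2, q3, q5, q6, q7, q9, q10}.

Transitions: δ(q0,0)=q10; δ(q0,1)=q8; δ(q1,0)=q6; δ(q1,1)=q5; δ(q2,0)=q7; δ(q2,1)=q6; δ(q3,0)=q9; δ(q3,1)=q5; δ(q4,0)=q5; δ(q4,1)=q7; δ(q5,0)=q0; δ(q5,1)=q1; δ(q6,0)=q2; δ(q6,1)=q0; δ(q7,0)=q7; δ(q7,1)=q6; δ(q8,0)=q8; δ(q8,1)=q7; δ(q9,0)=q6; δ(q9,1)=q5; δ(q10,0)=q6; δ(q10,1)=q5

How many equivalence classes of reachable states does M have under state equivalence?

Reachable states from the start: {q0,q1,q2,q5,q6,q7,q8,q10}. Unreachable: {q3,q4,q9} — drop them.
Start with accepting vs non-accepting: {q0,q1,q2,q5,q6,q7,q10} | {q8}.
Split {q0,q1,q2,q5,q6,q7,q10} by δ(·,1) → {q1,q2,q5,q6,q7,q10} and {q0}.
On input 0, block {q1,q2,q5,q6,q7,q10} splits into {q1,q2,q6,q7,q10} and {q5}.
Refine {q1,q2,q6,q7,q10} on symbol 1: members go to different blocks, giving {q1,q10} and {q2,q7} and {q6}.
The partition is now stable with 6 blocks: {q1,q10} | {q8} | {q0} | {q5} | {q2,q7} | {q6}.

6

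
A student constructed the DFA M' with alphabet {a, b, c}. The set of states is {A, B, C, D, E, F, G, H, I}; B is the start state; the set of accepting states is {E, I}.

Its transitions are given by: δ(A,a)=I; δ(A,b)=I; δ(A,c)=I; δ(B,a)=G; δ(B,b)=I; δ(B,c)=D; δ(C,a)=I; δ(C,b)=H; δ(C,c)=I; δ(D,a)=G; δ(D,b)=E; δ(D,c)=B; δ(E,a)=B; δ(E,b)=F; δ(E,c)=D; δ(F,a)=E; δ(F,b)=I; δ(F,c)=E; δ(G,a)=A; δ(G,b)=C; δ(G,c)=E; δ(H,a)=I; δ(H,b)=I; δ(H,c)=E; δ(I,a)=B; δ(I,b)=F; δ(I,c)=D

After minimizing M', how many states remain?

Every state is reachable, so we keep all 9.
Initial partition by acceptance: {E,I} | {A,B,C,D,F,G,H}.
Refine {A,B,C,D,F,G,H} on symbol a: members go to different blocks, giving {A,C,F,H} and {B,D,G}.
Refine {A,C,F,H} on symbol b: members go to different blocks, giving {A,F,H} and {C}.
Refine {B,D,G} on symbol a: members go to different blocks, giving {B,D} and {G}.
Stable partition: {E,I} | {A,F,H} | {B,D} | {C} | {G} — 5 equivalence classes.

5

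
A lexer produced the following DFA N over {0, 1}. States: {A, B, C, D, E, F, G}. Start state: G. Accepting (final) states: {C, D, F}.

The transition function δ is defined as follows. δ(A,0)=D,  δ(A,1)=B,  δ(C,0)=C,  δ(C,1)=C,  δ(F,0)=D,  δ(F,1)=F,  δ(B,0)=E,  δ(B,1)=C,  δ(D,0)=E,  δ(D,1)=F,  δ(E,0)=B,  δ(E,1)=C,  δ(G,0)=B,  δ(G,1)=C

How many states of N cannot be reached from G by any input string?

3

Starting at G and following transitions, the reachable set is {B, C, E, G}. That leaves A, D, F unreachable — 3 in total.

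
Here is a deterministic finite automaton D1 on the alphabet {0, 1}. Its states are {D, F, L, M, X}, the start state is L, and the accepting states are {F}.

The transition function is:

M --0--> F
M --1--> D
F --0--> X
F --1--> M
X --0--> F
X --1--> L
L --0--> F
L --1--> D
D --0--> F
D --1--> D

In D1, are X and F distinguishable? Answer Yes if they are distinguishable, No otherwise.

Every state is reachable, so we keep all 5.
Start with accepting vs non-accepting: {F} | {D,L,M,X}.
Stable partition: {F} | {D,L,M,X} — 2 equivalence classes.
X and F end up in different blocks, so they are distinguishable. For instance, the string 'ε' is accepted from only F.

Yes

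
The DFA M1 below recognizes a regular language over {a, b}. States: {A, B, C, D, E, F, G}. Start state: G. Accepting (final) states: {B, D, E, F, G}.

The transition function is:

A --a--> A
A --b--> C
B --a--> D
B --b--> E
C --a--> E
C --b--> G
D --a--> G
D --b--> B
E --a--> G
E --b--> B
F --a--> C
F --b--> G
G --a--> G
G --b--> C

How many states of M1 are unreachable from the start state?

Starting at G and following transitions, the reachable set is {B, C, D, E, G}. That leaves A, F unreachable — 2 in total.

2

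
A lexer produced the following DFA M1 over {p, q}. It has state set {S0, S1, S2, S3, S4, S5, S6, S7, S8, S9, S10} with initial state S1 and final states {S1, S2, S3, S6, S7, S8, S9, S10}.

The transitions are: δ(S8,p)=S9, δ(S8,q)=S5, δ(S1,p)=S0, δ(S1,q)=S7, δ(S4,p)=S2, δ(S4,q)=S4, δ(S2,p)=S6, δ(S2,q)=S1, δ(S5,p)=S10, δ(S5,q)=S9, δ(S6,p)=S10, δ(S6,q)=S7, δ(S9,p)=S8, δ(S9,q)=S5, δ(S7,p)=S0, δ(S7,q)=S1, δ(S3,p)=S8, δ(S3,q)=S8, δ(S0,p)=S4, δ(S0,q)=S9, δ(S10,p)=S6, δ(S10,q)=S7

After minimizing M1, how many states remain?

6

Reachable states from the start: {S0,S1,S2,S4,S5,S6,S7,S8,S9,S10}. Unreachable: {S3} — drop them.
Start with accepting vs non-accepting: {S1,S2,S6,S7,S8,S9,S10} | {S0,S4,S5}.
Split {S1,S2,S6,S7,S8,S9,S10} by δ(·,p) → {S2,S6,S8,S9,S10} and {S1,S7}.
On input q, block {S2,S6,S8,S9,S10} splits into {S2,S6,S10} and {S8,S9}.
On input p, block {S0,S4,S5} splits into {S4,S5} and {S0}.
Split {S4,S5} by δ(·,q) → {S4} and {S5}.
No further refinement is possible. Final partition (6 blocks): {S2,S6,S10} | {S4} | {S1,S7} | {S8,S9} | {S0} | {S5}.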